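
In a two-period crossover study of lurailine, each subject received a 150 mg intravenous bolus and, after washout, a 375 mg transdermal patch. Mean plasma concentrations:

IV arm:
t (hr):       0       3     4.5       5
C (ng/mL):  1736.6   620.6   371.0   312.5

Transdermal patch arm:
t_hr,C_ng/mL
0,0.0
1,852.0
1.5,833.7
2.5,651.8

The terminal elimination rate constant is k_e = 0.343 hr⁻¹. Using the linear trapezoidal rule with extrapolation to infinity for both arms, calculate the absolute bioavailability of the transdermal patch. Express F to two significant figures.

Trapezoidal AUC_0→5 (IV):
  [0→3]: (1736.6+620.6)/2 × 3 = 3535.8
  [3→4.5]: (620.6+371.0)/2 × 1.5 = 743.7
  [4.5→5]: (371.0+312.5)/2 × 0.5 = 170.875
  Sum = 4450.375 ng/mL·hr
IV tail: 312.5/0.343 = 911.079; AUC_iv,0→∞ = 4450.375 + 911.079 = 5361.454 ng/mL·hr
Trapezoidal AUC_0→2.5 (transdermal patch):
  [0→1]: (0.0+852.0)/2 × 1 = 426.0
  [1→1.5]: (852.0+833.7)/2 × 0.5 = 421.425
  [1.5→2.5]: (833.7+651.8)/2 × 1 = 742.75
  Sum = 1590.175 ng/mL·hr
transdermal patch tail: 651.8/0.343 = 1900.292; AUC_ev,0→∞ = 1590.175 + 1900.292 = 3490.467 ng/mL·hr
F = (AUC_ev/D_ev)/(AUC_iv/D_iv) = (3490.467/375)/(5361.454/150) = 9.307912/35.743 = 0.2604

F = 0.26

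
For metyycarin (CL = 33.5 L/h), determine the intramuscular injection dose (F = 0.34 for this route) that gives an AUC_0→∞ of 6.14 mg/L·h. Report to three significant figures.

Dose = 605 mg

Dose = CL × AUC_0→∞ / F
     = 33.5 × 6.14 / 0.34 = 604.971 mg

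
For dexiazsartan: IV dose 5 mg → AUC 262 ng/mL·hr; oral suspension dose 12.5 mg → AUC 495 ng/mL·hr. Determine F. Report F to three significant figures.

F = (AUC_ev / D_ev) / (AUC_iv / D_iv)
  = (495/12.5) / (262/5)
  = 39.6 / 52.4 = 0.7557

F = 0.756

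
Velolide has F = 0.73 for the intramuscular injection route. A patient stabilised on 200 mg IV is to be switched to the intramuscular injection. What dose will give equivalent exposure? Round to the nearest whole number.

D_intramuscular = 274 mg

For equal systemic exposure: F × D_ev = D_iv
D_ev = D_iv / F = 200 / 0.73 = 273.973 mg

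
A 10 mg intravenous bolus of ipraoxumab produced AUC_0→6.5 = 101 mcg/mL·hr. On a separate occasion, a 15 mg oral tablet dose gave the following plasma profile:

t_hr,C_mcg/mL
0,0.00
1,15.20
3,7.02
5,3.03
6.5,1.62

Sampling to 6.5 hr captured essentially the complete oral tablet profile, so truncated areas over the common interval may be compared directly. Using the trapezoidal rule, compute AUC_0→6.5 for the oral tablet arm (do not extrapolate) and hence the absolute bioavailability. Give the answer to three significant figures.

Trapezoidal AUC_0→6.5 (oral tablet):
  [0→1]: (0.00+15.20)/2 × 1 = 7.6
  [1→3]: (15.20+7.02)/2 × 2 = 22.22
  [3→5]: (7.02+3.03)/2 × 2 = 10.05
  [5→6.5]: (3.03+1.62)/2 × 1.5 = 3.4875
  Sum = 43.3575 mcg/mL·hr
F = (AUC_ev/D_ev)/(AUC_iv/D_iv) = (43.3575/15)/(101/10) = 2.8905/10.1 = 0.2862

F = 0.286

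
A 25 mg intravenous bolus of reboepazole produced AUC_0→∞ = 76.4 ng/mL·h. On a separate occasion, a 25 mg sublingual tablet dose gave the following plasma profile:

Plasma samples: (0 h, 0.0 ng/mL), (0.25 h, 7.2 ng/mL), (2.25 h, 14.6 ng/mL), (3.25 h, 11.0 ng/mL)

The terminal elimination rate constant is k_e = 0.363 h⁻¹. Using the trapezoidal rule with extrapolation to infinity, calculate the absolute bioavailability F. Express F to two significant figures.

Trapezoidal AUC_0→3.25 (sublingual tablet):
  [0→0.25]: (0.0+7.2)/2 × 0.25 = 0.9
  [0.25→2.25]: (7.2+14.6)/2 × 2 = 21.8
  [2.25→3.25]: (14.6+11.0)/2 × 1 = 12.8
  Sum = 35.5 ng/mL·h
Tail: C_last/k_e = 11.0/0.363 = 30.303
AUC_0→∞ (sublingual tablet) = 35.5 + 30.303 = 65.803 ng/mL·h
F = (AUC_ev/D_ev)/(AUC_iv/D_iv) = (65.803/25)/(76.4/25) = 2.63212/3.056 = 0.8613

F = 0.86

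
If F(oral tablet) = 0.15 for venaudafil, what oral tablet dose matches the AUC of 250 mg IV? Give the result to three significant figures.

For equal systemic exposure: F × D_ev = D_iv
D_ev = D_iv / F = 250 / 0.15 = 1666.67 mg

D_oral = 1670 mg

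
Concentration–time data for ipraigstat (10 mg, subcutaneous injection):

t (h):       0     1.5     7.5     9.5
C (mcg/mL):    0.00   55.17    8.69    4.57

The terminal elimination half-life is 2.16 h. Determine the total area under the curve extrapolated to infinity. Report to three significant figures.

AUC = 260 mcg/mL·h

Trapezoidal AUC_0→9.5:
  [0→1.5]: (0.00+55.17)/2 × 1.5 = 41.3775
  [1.5→7.5]: (55.17+8.69)/2 × 6 = 191.58
  [7.5→9.5]: (8.69+4.57)/2 × 2 = 13.26
  Sum = 246.2175 mcg/mL·h
k_e = ln2 / t½ = 0.693147 / 2.16 = 0.3209 h^-1
Extrapolated tail: C_last / k_e = 4.57 / 0.3209 = 14.241
AUC_0→∞ = 246.2175 + 14.241 = 260.4585 mcg/mL·h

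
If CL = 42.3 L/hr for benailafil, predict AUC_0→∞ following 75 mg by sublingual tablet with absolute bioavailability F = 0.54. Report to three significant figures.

AUC_0→∞ = F × Dose / CL
        = 0.54 × 75 / 42.3 = 0.957447 mg/L·hr

AUC = 0.957 mg/L·hr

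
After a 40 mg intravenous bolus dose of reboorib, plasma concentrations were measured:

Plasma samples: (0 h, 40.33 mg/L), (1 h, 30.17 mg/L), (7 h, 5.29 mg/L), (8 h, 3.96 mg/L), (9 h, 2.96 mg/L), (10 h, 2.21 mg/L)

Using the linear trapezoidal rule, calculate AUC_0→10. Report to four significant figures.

AUC = 152.3 mg/L·h

Trapezoidal AUC_0→10:
  [0→1]: (40.33+30.17)/2 × 1 = 35.25
  [1→7]: (30.17+5.29)/2 × 6 = 106.38
  [7→8]: (5.29+3.96)/2 × 1 = 4.625
  [8→9]: (3.96+2.96)/2 × 1 = 3.46
  [9→10]: (2.96+2.21)/2 × 1 = 2.585
  Sum = 152.3 mg/L·h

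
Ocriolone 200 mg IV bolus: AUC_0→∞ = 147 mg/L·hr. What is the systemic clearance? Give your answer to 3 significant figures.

CL = Dose_iv / AUC_0→∞
   = 200 / 147 = 1.36054 L/hr

CL = 1.36 L/hr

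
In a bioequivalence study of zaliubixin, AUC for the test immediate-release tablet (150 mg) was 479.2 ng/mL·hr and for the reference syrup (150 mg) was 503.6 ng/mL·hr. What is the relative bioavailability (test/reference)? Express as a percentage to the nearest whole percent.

F_rel = 95%

F_rel = (AUC_test/D_test) / (AUC_ref/D_ref)
      = (479.2/150) / (503.6/150)
      = 3.19467 / 3.35733 = 0.9516 = 95.16%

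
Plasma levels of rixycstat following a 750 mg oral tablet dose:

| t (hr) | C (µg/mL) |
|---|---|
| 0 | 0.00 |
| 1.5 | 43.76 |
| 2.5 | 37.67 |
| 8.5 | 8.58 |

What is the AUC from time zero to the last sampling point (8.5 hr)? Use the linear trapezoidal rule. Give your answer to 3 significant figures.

Trapezoidal AUC_0→8.5:
  [0→1.5]: (0.00+43.76)/2 × 1.5 = 32.82
  [1.5→2.5]: (43.76+37.67)/2 × 1 = 40.715
  [2.5→8.5]: (37.67+8.58)/2 × 6 = 138.75
  Sum = 212.285 µg/mL·hr

AUC = 212 µg/mL·hr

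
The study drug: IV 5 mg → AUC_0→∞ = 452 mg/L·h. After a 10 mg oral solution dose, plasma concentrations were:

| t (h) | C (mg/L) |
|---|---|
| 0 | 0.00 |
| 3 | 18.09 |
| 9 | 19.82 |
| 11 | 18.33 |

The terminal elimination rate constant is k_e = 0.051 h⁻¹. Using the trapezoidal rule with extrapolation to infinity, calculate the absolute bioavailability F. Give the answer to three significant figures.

F = 0.596

Trapezoidal AUC_0→11 (oral solution):
  [0→3]: (0.00+18.09)/2 × 3 = 27.135
  [3→9]: (18.09+19.82)/2 × 6 = 113.73
  [9→11]: (19.82+18.33)/2 × 2 = 38.15
  Sum = 179.015 mg/L·h
Tail: C_last/k_e = 18.33/0.051 = 359.412
AUC_0→∞ (oral solution) = 179.015 + 359.412 = 538.427 mg/L·h
F = (AUC_ev/D_ev)/(AUC_iv/D_iv) = (538.427/10)/(452/5) = 53.8427/90.4 = 0.5956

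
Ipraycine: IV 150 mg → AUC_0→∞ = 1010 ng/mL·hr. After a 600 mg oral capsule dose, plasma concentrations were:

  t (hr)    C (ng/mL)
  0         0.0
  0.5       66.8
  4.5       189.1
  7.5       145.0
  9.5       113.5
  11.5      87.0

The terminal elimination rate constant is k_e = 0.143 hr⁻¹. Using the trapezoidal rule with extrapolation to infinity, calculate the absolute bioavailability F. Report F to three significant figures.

F = 0.519

Trapezoidal AUC_0→11.5 (oral capsule):
  [0→0.5]: (0.0+66.8)/2 × 0.5 = 16.7
  [0.5→4.5]: (66.8+189.1)/2 × 4 = 511.8
  [4.5→7.5]: (189.1+145.0)/2 × 3 = 501.15
  [7.5→9.5]: (145.0+113.5)/2 × 2 = 258.5
  [9.5→11.5]: (113.5+87.0)/2 × 2 = 200.5
  Sum = 1488.65 ng/mL·hr
Tail: C_last/k_e = 87.0/0.143 = 608.392
AUC_0→∞ (oral capsule) = 1488.65 + 608.392 = 2097.042 ng/mL·hr
F = (AUC_ev/D_ev)/(AUC_iv/D_iv) = (2097.042/600)/(1010/150) = 3.49507/6.73333 = 0.5191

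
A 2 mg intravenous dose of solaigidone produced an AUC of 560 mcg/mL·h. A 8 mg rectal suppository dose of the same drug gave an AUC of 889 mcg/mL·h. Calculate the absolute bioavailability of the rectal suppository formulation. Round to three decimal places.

F = (AUC_ev / D_ev) / (AUC_iv / D_iv)
  = (889/8) / (560/2)
  = 111.125 / 280 = 0.3969

F = 0.397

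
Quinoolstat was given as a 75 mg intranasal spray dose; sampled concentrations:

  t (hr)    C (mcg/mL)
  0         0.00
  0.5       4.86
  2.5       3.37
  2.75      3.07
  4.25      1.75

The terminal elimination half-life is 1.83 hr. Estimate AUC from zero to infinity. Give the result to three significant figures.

Trapezoidal AUC_0→4.25:
  [0→0.5]: (0.00+4.86)/2 × 0.5 = 1.215
  [0.5→2.5]: (4.86+3.37)/2 × 2 = 8.23
  [2.5→2.75]: (3.37+3.07)/2 × 0.25 = 0.805
  [2.75→4.25]: (3.07+1.75)/2 × 1.5 = 3.615
  Sum = 13.865 mcg/mL·hr
k_e = ln2 / t½ = 0.693147 / 1.83 = 0.3788 hr^-1
Extrapolated tail: C_last / k_e = 1.75 / 0.3788 = 4.620
AUC_0→∞ = 13.865 + 4.620 = 18.485 mcg/mL·hr

AUC = 18.5 mcg/mL·hr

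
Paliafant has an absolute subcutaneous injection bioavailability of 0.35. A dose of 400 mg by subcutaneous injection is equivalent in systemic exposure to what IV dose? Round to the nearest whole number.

D_iv = 140 mg

Systemic exposure from an extravascular dose = F × D_ev, so the equivalent IV dose is F × D_ev.
D_iv = F × D_ev = 0.35 × 400 = 140 mg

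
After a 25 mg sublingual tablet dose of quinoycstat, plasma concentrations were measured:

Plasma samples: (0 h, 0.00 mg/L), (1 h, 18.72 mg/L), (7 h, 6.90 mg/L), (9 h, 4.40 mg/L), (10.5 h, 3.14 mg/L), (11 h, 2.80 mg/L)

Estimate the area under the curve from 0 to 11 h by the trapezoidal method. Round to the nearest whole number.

AUC = 105 mg/L·h

Trapezoidal AUC_0→11:
  [0→1]: (0.00+18.72)/2 × 1 = 9.36
  [1→7]: (18.72+6.90)/2 × 6 = 76.86
  [7→9]: (6.90+4.40)/2 × 2 = 11.3
  [9→10.5]: (4.40+3.14)/2 × 1.5 = 5.655
  [10.5→11]: (3.14+2.80)/2 × 0.5 = 1.485
  Sum = 104.66 mg/L·h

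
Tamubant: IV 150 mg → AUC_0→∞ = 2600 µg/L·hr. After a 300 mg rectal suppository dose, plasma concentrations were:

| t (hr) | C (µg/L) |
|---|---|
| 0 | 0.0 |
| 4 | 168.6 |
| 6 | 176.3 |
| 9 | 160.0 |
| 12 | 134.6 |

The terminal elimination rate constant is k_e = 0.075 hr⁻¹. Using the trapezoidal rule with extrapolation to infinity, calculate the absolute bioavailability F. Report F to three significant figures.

Trapezoidal AUC_0→12 (rectal suppository):
  [0→4]: (0.0+168.6)/2 × 4 = 337.2
  [4→6]: (168.6+176.3)/2 × 2 = 344.9
  [6→9]: (176.3+160.0)/2 × 3 = 504.45
  [9→12]: (160.0+134.6)/2 × 3 = 441.9
  Sum = 1628.45 µg/L·hr
Tail: C_last/k_e = 134.6/0.075 = 1794.667
AUC_0→∞ (rectal suppository) = 1628.45 + 1794.667 = 3423.117 µg/L·hr
F = (AUC_ev/D_ev)/(AUC_iv/D_iv) = (3423.117/300)/(2600/150) = 11.41039/17.3333 = 0.6583

F = 0.658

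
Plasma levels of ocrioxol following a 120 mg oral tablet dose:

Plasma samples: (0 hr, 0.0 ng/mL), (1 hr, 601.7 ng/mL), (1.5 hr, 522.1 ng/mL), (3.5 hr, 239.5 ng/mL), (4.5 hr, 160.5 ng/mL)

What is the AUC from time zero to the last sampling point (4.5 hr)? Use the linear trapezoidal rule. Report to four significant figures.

Trapezoidal AUC_0→4.5:
  [0→1]: (0.0+601.7)/2 × 1 = 300.85
  [1→1.5]: (601.7+522.1)/2 × 0.5 = 280.95
  [1.5→3.5]: (522.1+239.5)/2 × 2 = 761.6
  [3.5→4.5]: (239.5+160.5)/2 × 1 = 200.0
  Sum = 1543.4 ng/mL·hr

AUC = 1543 ng/mL·hr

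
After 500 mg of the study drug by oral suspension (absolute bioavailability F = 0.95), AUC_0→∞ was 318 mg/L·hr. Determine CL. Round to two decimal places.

CL = 1.49 L/hr

CL = F × Dose / AUC_0→∞
   = 0.95 × 500 / 318 = 1.49371 L/hr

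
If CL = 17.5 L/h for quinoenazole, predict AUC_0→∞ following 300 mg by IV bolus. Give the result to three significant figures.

AUC_0→∞ = Dose_iv / CL
        = 300 / 17.5 = 17.1429 mg/L·h

AUC = 17.1 mg/L·h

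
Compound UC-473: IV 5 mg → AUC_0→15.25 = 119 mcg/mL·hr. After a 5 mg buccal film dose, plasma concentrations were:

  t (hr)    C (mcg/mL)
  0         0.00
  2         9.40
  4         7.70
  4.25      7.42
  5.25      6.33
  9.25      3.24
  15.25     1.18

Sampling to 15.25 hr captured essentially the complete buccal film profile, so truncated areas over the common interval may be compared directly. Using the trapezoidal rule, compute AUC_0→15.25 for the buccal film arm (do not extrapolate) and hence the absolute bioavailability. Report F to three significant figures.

Trapezoidal AUC_0→15.25 (buccal film):
  [0→2]: (0.00+9.40)/2 × 2 = 9.4
  [2→4]: (9.40+7.70)/2 × 2 = 17.1
  [4→4.25]: (7.70+7.42)/2 × 0.25 = 1.89
  [4.25→5.25]: (7.42+6.33)/2 × 1 = 6.875
  [5.25→9.25]: (6.33+3.24)/2 × 4 = 19.14
  [9.25→15.25]: (3.24+1.18)/2 × 6 = 13.26
  Sum = 67.665 mcg/mL·hr
F = (AUC_ev/D_ev)/(AUC_iv/D_iv) = (67.665/5)/(119/5) = 13.533/23.8 = 0.5686

F = 0.569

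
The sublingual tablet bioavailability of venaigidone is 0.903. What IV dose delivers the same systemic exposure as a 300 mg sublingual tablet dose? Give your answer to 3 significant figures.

Systemic exposure from an extravascular dose = F × D_ev, so the equivalent IV dose is F × D_ev.
D_iv = F × D_ev = 0.903 × 300 = 270.9 mg

D_iv = 271 mg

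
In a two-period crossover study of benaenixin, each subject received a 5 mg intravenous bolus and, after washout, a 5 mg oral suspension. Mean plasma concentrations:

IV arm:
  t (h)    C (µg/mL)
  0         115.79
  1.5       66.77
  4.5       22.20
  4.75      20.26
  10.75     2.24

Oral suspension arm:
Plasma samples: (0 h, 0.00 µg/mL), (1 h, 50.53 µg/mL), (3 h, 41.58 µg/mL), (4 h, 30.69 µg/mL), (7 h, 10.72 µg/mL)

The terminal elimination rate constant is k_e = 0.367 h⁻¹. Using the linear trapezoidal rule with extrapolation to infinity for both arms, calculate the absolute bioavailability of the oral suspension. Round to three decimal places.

F = 0.701

Trapezoidal AUC_0→10.75 (IV):
  [0→1.5]: (115.79+66.77)/2 × 1.5 = 136.92
  [1.5→4.5]: (66.77+22.20)/2 × 3 = 133.455
  [4.5→4.75]: (22.20+20.26)/2 × 0.25 = 5.3075
  [4.75→10.75]: (20.26+2.24)/2 × 6 = 67.5
  Sum = 343.1825 µg/mL·h
IV tail: 2.24/0.367 = 6.104; AUC_iv,0→∞ = 343.1825 + 6.104 = 349.2865 µg/mL·h
Trapezoidal AUC_0→7 (oral suspension):
  [0→1]: (0.00+50.53)/2 × 1 = 25.265
  [1→3]: (50.53+41.58)/2 × 2 = 92.11
  [3→4]: (41.58+30.69)/2 × 1 = 36.135
  [4→7]: (30.69+10.72)/2 × 3 = 62.115
  Sum = 215.625 µg/mL·h
oral suspension tail: 10.72/0.367 = 29.210; AUC_ev,0→∞ = 215.625 + 29.210 = 244.835 µg/mL·h
F = (AUC_ev/D_ev)/(AUC_iv/D_iv) = (244.835/5)/(349.2865/5) = 48.967/69.8573 = 0.7010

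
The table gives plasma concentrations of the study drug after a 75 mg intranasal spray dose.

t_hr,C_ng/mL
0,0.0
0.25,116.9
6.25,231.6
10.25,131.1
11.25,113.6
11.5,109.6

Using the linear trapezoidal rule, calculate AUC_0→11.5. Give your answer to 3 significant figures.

Trapezoidal AUC_0→11.5:
  [0→0.25]: (0.0+116.9)/2 × 0.25 = 14.6125
  [0.25→6.25]: (116.9+231.6)/2 × 6 = 1045.5
  [6.25→10.25]: (231.6+131.1)/2 × 4 = 725.4
  [10.25→11.25]: (131.1+113.6)/2 × 1 = 122.35
  [11.25→11.5]: (113.6+109.6)/2 × 0.25 = 27.9
  Sum = 1935.7625 ng/mL·hr

AUC = 1940 ng/mL·hr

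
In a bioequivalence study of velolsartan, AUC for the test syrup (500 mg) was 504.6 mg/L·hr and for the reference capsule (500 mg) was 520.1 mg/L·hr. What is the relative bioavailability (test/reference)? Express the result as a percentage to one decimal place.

F_rel = (AUC_test/D_test) / (AUC_ref/D_ref)
      = (504.6/500) / (520.1/500)
      = 1.0092 / 1.0402 = 0.9702 = 97.02%

F_rel = 97.0%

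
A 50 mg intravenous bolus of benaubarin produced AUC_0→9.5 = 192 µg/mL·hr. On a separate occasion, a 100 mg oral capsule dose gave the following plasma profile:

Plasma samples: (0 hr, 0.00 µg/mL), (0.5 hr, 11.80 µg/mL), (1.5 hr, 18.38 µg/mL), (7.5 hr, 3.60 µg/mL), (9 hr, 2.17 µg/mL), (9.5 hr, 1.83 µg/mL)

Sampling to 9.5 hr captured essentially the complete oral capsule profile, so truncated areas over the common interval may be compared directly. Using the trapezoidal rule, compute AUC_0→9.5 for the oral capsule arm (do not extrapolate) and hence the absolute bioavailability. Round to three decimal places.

Trapezoidal AUC_0→9.5 (oral capsule):
  [0→0.5]: (0.00+11.80)/2 × 0.5 = 2.95
  [0.5→1.5]: (11.80+18.38)/2 × 1 = 15.09
  [1.5→7.5]: (18.38+3.60)/2 × 6 = 65.94
  [7.5→9]: (3.60+2.17)/2 × 1.5 = 4.3275
  [9→9.5]: (2.17+1.83)/2 × 0.5 = 1.0
  Sum = 89.3075 µg/mL·hr
F = (AUC_ev/D_ev)/(AUC_iv/D_iv) = (89.3075/100)/(192/50) = 0.893075/3.84 = 0.2326

F = 0.233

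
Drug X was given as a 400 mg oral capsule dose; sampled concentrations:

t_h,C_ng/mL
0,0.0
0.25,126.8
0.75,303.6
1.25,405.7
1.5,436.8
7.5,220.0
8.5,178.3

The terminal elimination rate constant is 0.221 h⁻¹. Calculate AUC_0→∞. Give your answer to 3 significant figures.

AUC = 3380 ng/mL·h

Trapezoidal AUC_0→8.5:
  [0→0.25]: (0.0+126.8)/2 × 0.25 = 15.85
  [0.25→0.75]: (126.8+303.6)/2 × 0.5 = 107.6
  [0.75→1.25]: (303.6+405.7)/2 × 0.5 = 177.325
  [1.25→1.5]: (405.7+436.8)/2 × 0.25 = 105.3125
  [1.5→7.5]: (436.8+220.0)/2 × 6 = 1970.4
  [7.5→8.5]: (220.0+178.3)/2 × 1 = 199.15
  Sum = 2575.6375 ng/mL·h
Extrapolated tail: C_last / k_e = 178.3 / 0.221 = 806.787
AUC_0→∞ = 2575.6375 + 806.787 = 3382.4245 ng/mL·h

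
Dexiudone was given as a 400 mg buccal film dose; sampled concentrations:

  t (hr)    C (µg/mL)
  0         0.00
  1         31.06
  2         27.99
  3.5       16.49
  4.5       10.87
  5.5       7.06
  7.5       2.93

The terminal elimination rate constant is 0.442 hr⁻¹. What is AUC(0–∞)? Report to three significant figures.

Trapezoidal AUC_0→7.5:
  [0→1]: (0.00+31.06)/2 × 1 = 15.53
  [1→2]: (31.06+27.99)/2 × 1 = 29.525
  [2→3.5]: (27.99+16.49)/2 × 1.5 = 33.36
  [3.5→4.5]: (16.49+10.87)/2 × 1 = 13.68
  [4.5→5.5]: (10.87+7.06)/2 × 1 = 8.965
  [5.5→7.5]: (7.06+2.93)/2 × 2 = 9.99
  Sum = 111.05 µg/mL·hr
Extrapolated tail: C_last / k_e = 2.93 / 0.442 = 6.629
AUC_0→∞ = 111.05 + 6.629 = 117.679 µg/mL·hr

AUC = 118 µg/mL·hr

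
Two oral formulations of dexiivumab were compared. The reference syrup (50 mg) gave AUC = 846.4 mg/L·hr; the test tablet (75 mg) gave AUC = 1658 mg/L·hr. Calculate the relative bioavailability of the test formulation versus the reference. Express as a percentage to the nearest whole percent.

F_rel = 131%

F_rel = (AUC_test/D_test) / (AUC_ref/D_ref)
      = (1658/75) / (846.4/50)
      = 22.1067 / 16.928 = 1.3059 = 130.59%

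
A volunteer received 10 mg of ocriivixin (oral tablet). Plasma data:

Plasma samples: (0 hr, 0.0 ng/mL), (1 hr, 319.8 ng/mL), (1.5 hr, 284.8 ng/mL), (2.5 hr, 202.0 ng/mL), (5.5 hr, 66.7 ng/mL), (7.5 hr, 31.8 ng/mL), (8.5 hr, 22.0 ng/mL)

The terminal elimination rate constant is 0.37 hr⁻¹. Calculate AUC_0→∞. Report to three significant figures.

Trapezoidal AUC_0→8.5:
  [0→1]: (0.0+319.8)/2 × 1 = 159.9
  [1→1.5]: (319.8+284.8)/2 × 0.5 = 151.15
  [1.5→2.5]: (284.8+202.0)/2 × 1 = 243.4
  [2.5→5.5]: (202.0+66.7)/2 × 3 = 403.05
  [5.5→7.5]: (66.7+31.8)/2 × 2 = 98.5
  [7.5→8.5]: (31.8+22.0)/2 × 1 = 26.9
  Sum = 1082.9 ng/mL·hr
Extrapolated tail: C_last / k_e = 22.0 / 0.37 = 59.459
AUC_0→∞ = 1082.9 + 59.459 = 1142.359 ng/mL·hr

AUC = 1140 ng/mL·hr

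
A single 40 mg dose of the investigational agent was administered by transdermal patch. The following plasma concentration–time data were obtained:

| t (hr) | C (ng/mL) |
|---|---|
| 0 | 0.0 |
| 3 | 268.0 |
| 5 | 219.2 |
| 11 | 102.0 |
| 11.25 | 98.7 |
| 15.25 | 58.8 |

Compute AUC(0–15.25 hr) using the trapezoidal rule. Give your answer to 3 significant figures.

Trapezoidal AUC_0→15.25:
  [0→3]: (0.0+268.0)/2 × 3 = 402.0
  [3→5]: (268.0+219.2)/2 × 2 = 487.2
  [5→11]: (219.2+102.0)/2 × 6 = 963.6
  [11→11.25]: (102.0+98.7)/2 × 0.25 = 25.0875
  [11.25→15.25]: (98.7+58.8)/2 × 4 = 315.0
  Sum = 2192.8875 ng/mL·hr

AUC = 2190 ng/mL·hr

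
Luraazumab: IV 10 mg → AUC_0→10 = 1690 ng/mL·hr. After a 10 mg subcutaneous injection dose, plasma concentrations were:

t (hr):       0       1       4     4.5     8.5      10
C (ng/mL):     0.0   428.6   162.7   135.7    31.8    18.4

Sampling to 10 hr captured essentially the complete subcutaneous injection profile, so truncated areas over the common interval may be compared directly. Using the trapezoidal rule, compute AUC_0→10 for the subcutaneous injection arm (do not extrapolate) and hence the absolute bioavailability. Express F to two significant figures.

Trapezoidal AUC_0→10 (subcutaneous injection):
  [0→1]: (0.0+428.6)/2 × 1 = 214.3
  [1→4]: (428.6+162.7)/2 × 3 = 886.95
  [4→4.5]: (162.7+135.7)/2 × 0.5 = 74.6
  [4.5→8.5]: (135.7+31.8)/2 × 4 = 335.0
  [8.5→10]: (31.8+18.4)/2 × 1.5 = 37.65
  Sum = 1548.5 ng/mL·hr
F = (AUC_ev/D_ev)/(AUC_iv/D_iv) = (1548.5/10)/(1690/10) = 154.85/169 = 0.9163

F = 0.92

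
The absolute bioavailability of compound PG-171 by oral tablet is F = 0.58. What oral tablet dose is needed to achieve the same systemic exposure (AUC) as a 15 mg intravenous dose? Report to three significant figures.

D_oral = 25.9 mg

For equal systemic exposure: F × D_ev = D_iv
D_ev = D_iv / F = 15 / 0.58 = 25.8621 mg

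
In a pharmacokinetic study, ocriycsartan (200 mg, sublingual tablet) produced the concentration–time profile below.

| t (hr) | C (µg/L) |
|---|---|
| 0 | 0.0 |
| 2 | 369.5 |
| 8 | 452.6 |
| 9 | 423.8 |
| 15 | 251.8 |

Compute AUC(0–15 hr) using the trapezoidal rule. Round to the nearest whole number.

AUC = 5301 µg/L·hr

Trapezoidal AUC_0→15:
  [0→2]: (0.0+369.5)/2 × 2 = 369.5
  [2→8]: (369.5+452.6)/2 × 6 = 2466.3
  [8→9]: (452.6+423.8)/2 × 1 = 438.2
  [9→15]: (423.8+251.8)/2 × 6 = 2026.8
  Sum = 5300.8 µg/L·hr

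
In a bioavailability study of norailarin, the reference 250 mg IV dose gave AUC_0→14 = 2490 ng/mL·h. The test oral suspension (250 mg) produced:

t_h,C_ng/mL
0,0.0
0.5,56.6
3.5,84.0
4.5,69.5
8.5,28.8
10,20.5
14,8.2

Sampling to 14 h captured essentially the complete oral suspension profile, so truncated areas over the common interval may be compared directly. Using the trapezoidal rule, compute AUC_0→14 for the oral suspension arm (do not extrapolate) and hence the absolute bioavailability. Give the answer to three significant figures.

F = 0.238

Trapezoidal AUC_0→14 (oral suspension):
  [0→0.5]: (0.0+56.6)/2 × 0.5 = 14.15
  [0.5→3.5]: (56.6+84.0)/2 × 3 = 210.9
  [3.5→4.5]: (84.0+69.5)/2 × 1 = 76.75
  [4.5→8.5]: (69.5+28.8)/2 × 4 = 196.6
  [8.5→10]: (28.8+20.5)/2 × 1.5 = 36.975
  [10→14]: (20.5+8.2)/2 × 4 = 57.4
  Sum = 592.775 ng/mL·h
F = (AUC_ev/D_ev)/(AUC_iv/D_iv) = (592.775/250)/(2490/250) = 2.3711/9.96 = 0.2381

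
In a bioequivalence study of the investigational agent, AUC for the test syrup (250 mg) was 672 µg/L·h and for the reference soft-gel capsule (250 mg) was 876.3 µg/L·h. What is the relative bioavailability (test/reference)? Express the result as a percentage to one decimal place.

F_rel = 76.7%

F_rel = (AUC_test/D_test) / (AUC_ref/D_ref)
      = (672/250) / (876.3/250)
      = 2.688 / 3.5052 = 0.7669 = 76.69%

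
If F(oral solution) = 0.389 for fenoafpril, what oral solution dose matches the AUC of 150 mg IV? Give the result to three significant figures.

For equal systemic exposure: F × D_ev = D_iv
D_ev = D_iv / F = 150 / 0.389 = 385.604 mg

D_oral = 386 mg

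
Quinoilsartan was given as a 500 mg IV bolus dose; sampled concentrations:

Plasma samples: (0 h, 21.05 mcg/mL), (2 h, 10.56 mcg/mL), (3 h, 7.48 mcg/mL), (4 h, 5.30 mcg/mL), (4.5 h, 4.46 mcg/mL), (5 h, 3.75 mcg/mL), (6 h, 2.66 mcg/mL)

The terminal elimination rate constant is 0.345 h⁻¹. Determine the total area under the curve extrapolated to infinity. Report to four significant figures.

Trapezoidal AUC_0→6:
  [0→2]: (21.05+10.56)/2 × 2 = 31.61
  [2→3]: (10.56+7.48)/2 × 1 = 9.02
  [3→4]: (7.48+5.30)/2 × 1 = 6.39
  [4→4.5]: (5.30+4.46)/2 × 0.5 = 2.44
  [4.5→5]: (4.46+3.75)/2 × 0.5 = 2.0525
  [5→6]: (3.75+2.66)/2 × 1 = 3.205
  Sum = 54.7175 mcg/mL·h
Extrapolated tail: C_last / k_e = 2.66 / 0.345 = 7.710
AUC_0→∞ = 54.7175 + 7.710 = 62.4275 mcg/mL·h

AUC = 62.43 mcg/mL·h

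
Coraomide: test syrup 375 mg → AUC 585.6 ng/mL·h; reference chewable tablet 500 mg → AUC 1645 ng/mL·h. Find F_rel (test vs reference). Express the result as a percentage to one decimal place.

F_rel = (AUC_test/D_test) / (AUC_ref/D_ref)
      = (585.6/375) / (1645/500)
      = 1.5616 / 3.29 = 0.4747 = 47.47%

F_rel = 47.5%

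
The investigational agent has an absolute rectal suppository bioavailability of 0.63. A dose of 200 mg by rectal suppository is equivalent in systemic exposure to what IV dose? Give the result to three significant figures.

Systemic exposure from an extravascular dose = F × D_ev, so the equivalent IV dose is F × D_ev.
D_iv = F × D_ev = 0.63 × 200 = 126 mg

D_iv = 126 mg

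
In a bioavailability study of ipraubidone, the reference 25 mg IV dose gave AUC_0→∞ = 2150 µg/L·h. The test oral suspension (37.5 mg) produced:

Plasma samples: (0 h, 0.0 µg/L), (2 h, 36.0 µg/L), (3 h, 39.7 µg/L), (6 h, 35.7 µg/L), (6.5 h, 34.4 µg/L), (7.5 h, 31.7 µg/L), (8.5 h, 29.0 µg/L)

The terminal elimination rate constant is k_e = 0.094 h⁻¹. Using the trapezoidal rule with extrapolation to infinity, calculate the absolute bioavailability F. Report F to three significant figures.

Trapezoidal AUC_0→8.5 (oral suspension):
  [0→2]: (0.0+36.0)/2 × 2 = 36.0
  [2→3]: (36.0+39.7)/2 × 1 = 37.85
  [3→6]: (39.7+35.7)/2 × 3 = 113.1
  [6→6.5]: (35.7+34.4)/2 × 0.5 = 17.525
  [6.5→7.5]: (34.4+31.7)/2 × 1 = 33.05
  [7.5→8.5]: (31.7+29.0)/2 × 1 = 30.35
  Sum = 267.875 µg/L·h
Tail: C_last/k_e = 29.0/0.094 = 308.511
AUC_0→∞ (oral suspension) = 267.875 + 308.511 = 576.386 µg/L·h
F = (AUC_ev/D_ev)/(AUC_iv/D_iv) = (576.386/37.5)/(2150/25) = 15.3703/86 = 0.1787

F = 0.179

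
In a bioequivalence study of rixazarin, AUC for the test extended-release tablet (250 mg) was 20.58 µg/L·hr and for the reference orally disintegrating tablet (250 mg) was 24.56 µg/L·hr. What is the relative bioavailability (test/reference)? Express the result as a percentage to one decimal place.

F_rel = 83.8%

F_rel = (AUC_test/D_test) / (AUC_ref/D_ref)
      = (20.58/250) / (24.56/250)
      = 0.08232 / 0.09824 = 0.8379 = 83.79%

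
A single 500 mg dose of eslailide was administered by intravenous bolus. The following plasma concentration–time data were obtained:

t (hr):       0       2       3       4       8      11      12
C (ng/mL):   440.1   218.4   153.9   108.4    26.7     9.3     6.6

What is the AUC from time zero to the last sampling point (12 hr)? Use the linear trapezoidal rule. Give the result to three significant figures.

Trapezoidal AUC_0→12:
  [0→2]: (440.1+218.4)/2 × 2 = 658.5
  [2→3]: (218.4+153.9)/2 × 1 = 186.15
  [3→4]: (153.9+108.4)/2 × 1 = 131.15
  [4→8]: (108.4+26.7)/2 × 4 = 270.2
  [8→11]: (26.7+9.3)/2 × 3 = 54.0
  [11→12]: (9.3+6.6)/2 × 1 = 7.95
  Sum = 1307.95 ng/mL·hr

AUC = 1310 ng/mL·hr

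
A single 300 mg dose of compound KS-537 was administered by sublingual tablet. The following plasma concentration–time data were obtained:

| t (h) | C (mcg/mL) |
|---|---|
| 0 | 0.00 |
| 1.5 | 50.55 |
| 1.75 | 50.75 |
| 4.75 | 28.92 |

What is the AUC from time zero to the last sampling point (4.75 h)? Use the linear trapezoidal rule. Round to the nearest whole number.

AUC = 170 mcg/mL·h

Trapezoidal AUC_0→4.75:
  [0→1.5]: (0.00+50.55)/2 × 1.5 = 37.9125
  [1.5→1.75]: (50.55+50.75)/2 × 0.25 = 12.6625
  [1.75→4.75]: (50.75+28.92)/2 × 3 = 119.505
  Sum = 170.08 mcg/mL·h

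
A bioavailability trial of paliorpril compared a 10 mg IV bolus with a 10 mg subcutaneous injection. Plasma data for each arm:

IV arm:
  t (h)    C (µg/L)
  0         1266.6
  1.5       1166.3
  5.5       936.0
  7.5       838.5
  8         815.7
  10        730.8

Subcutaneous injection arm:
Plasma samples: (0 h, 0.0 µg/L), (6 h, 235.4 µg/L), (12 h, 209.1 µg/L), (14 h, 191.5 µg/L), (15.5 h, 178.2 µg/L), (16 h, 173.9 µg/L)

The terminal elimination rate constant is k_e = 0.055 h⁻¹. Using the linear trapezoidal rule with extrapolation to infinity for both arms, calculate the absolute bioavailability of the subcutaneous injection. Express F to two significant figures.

F = 0.26

Trapezoidal AUC_0→10 (IV):
  [0→1.5]: (1266.6+1166.3)/2 × 1.5 = 1824.675
  [1.5→5.5]: (1166.3+936.0)/2 × 4 = 4204.6
  [5.5→7.5]: (936.0+838.5)/2 × 2 = 1774.5
  [7.5→8]: (838.5+815.7)/2 × 0.5 = 413.55
  [8→10]: (815.7+730.8)/2 × 2 = 1546.5
  Sum = 9763.825 µg/L·h
IV tail: 730.8/0.055 = 13287.273; AUC_iv,0→∞ = 9763.825 + 13287.273 = 23051.098 µg/L·h
Trapezoidal AUC_0→16 (subcutaneous injection):
  [0→6]: (0.0+235.4)/2 × 6 = 706.2
  [6→12]: (235.4+209.1)/2 × 6 = 1333.5
  [12→14]: (209.1+191.5)/2 × 2 = 400.6
  [14→15.5]: (191.5+178.2)/2 × 1.5 = 277.275
  [15.5→16]: (178.2+173.9)/2 × 0.5 = 88.025
  Sum = 2805.6 µg/L·h
subcutaneous injection tail: 173.9/0.055 = 3161.818; AUC_ev,0→∞ = 2805.6 + 3161.818 = 5967.418 µg/L·h
F = (AUC_ev/D_ev)/(AUC_iv/D_iv) = (5967.418/10)/(23051.098/10) = 596.7418/2305.1098 = 0.2589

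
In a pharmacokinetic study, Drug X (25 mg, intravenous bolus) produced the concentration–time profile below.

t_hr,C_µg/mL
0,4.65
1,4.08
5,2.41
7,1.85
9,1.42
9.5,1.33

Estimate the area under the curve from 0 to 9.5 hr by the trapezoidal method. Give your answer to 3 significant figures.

AUC = 25.6 µg/mL·hr

Trapezoidal AUC_0→9.5:
  [0→1]: (4.65+4.08)/2 × 1 = 4.365
  [1→5]: (4.08+2.41)/2 × 4 = 12.98
  [5→7]: (2.41+1.85)/2 × 2 = 4.26
  [7→9]: (1.85+1.42)/2 × 2 = 3.27
  [9→9.5]: (1.42+1.33)/2 × 0.5 = 0.6875
  Sum = 25.5625 µg/mL·hr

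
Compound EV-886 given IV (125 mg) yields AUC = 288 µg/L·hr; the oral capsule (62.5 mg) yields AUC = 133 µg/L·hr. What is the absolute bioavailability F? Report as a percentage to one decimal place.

F = 92.4%

F = (AUC_ev / D_ev) / (AUC_iv / D_iv)
  = (133/62.5) / (288/125)
  = 2.128 / 2.304 = 0.9236
  = 92.36%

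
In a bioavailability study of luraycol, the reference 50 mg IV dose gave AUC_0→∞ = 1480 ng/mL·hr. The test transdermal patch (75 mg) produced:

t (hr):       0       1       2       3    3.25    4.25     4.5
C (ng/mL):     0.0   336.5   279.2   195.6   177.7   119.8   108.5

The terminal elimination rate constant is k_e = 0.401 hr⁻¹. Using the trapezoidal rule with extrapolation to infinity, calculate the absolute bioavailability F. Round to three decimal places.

Trapezoidal AUC_0→4.5 (transdermal patch):
  [0→1]: (0.0+336.5)/2 × 1 = 168.25
  [1→2]: (336.5+279.2)/2 × 1 = 307.85
  [2→3]: (279.2+195.6)/2 × 1 = 237.4
  [3→3.25]: (195.6+177.7)/2 × 0.25 = 46.6625
  [3.25→4.25]: (177.7+119.8)/2 × 1 = 148.75
  [4.25→4.5]: (119.8+108.5)/2 × 0.25 = 28.5375
  Sum = 937.45 ng/mL·hr
Tail: C_last/k_e = 108.5/0.401 = 270.574
AUC_0→∞ (transdermal patch) = 937.45 + 270.574 = 1208.024 ng/mL·hr
F = (AUC_ev/D_ev)/(AUC_iv/D_iv) = (1208.024/75)/(1480/50) = 16.107/29.6 = 0.5442

F = 0.544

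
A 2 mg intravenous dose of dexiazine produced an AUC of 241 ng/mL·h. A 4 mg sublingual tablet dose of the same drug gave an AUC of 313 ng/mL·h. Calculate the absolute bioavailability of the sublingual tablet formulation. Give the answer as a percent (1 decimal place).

F = (AUC_ev / D_ev) / (AUC_iv / D_iv)
  = (313/4) / (241/2)
  = 78.25 / 120.5 = 0.6494
  = 64.94%

F = 64.9%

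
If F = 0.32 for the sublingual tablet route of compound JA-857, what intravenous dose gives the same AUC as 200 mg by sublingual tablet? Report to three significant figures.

D_iv = 64.0 mg

Systemic exposure from an extravascular dose = F × D_ev, so the equivalent IV dose is F × D_ev.
D_iv = F × D_ev = 0.32 × 200 = 64 mg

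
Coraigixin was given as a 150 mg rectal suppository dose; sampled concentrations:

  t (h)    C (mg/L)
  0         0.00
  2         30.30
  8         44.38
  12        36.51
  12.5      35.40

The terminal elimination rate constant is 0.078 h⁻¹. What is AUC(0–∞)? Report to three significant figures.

Trapezoidal AUC_0→12.5:
  [0→2]: (0.00+30.30)/2 × 2 = 30.3
  [2→8]: (30.30+44.38)/2 × 6 = 224.04
  [8→12]: (44.38+36.51)/2 × 4 = 161.78
  [12→12.5]: (36.51+35.40)/2 × 0.5 = 17.9775
  Sum = 434.0975 mg/L·h
Extrapolated tail: C_last / k_e = 35.40 / 0.078 = 453.846
AUC_0→∞ = 434.0975 + 453.846 = 887.9435 mg/L·h

AUC = 888 mg/L·h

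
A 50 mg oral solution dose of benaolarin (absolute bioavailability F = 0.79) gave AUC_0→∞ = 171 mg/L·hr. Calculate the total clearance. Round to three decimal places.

CL = F × Dose / AUC_0→∞
   = 0.79 × 50 / 171 = 0.230994 L/hr

CL = 0.231 L/hr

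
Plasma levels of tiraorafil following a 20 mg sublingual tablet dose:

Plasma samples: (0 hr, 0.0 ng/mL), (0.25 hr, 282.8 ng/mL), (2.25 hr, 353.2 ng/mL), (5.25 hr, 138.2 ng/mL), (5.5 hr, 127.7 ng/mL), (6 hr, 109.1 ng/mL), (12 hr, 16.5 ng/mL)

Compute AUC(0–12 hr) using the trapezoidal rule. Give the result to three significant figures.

Trapezoidal AUC_0→12:
  [0→0.25]: (0.0+282.8)/2 × 0.25 = 35.35
  [0.25→2.25]: (282.8+353.2)/2 × 2 = 636.0
  [2.25→5.25]: (353.2+138.2)/2 × 3 = 737.1
  [5.25→5.5]: (138.2+127.7)/2 × 0.25 = 33.2375
  [5.5→6]: (127.7+109.1)/2 × 0.5 = 59.2
  [6→12]: (109.1+16.5)/2 × 6 = 376.8
  Sum = 1877.6875 ng/mL·hr

AUC = 1880 ng/mL·hr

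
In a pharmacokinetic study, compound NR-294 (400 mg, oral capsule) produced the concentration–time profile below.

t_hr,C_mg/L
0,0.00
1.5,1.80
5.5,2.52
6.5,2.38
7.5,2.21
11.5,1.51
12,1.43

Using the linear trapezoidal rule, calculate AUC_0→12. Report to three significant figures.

Trapezoidal AUC_0→12:
  [0→1.5]: (0.00+1.80)/2 × 1.5 = 1.35
  [1.5→5.5]: (1.80+2.52)/2 × 4 = 8.64
  [5.5→6.5]: (2.52+2.38)/2 × 1 = 2.45
  [6.5→7.5]: (2.38+2.21)/2 × 1 = 2.295
  [7.5→11.5]: (2.21+1.51)/2 × 4 = 7.44
  [11.5→12]: (1.51+1.43)/2 × 0.5 = 0.735
  Sum = 22.91 mg/L·hr

AUC = 22.9 mg/L·hr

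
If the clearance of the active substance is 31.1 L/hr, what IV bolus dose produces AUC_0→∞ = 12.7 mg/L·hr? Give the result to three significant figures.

Dose_iv = CL × AUC_0→∞
     = 31.1 × 12.7 = 394.97 mg

Dose = 395 mg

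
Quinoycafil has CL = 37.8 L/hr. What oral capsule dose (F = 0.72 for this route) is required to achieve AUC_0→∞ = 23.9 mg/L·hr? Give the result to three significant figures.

Dose = 1250 mg

Dose = CL × AUC_0→∞ / F
     = 37.8 × 23.9 / 0.72 = 1254.75 mg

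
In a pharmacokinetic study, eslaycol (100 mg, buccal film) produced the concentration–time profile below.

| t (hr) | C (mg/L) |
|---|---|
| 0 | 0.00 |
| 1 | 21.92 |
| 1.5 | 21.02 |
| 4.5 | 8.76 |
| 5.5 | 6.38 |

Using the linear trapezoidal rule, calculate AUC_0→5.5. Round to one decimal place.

Trapezoidal AUC_0→5.5:
  [0→1]: (0.00+21.92)/2 × 1 = 10.96
  [1→1.5]: (21.92+21.02)/2 × 0.5 = 10.735
  [1.5→4.5]: (21.02+8.76)/2 × 3 = 44.67
  [4.5→5.5]: (8.76+6.38)/2 × 1 = 7.57
  Sum = 73.935 mg/L·hr

AUC = 73.9 mg/L·hr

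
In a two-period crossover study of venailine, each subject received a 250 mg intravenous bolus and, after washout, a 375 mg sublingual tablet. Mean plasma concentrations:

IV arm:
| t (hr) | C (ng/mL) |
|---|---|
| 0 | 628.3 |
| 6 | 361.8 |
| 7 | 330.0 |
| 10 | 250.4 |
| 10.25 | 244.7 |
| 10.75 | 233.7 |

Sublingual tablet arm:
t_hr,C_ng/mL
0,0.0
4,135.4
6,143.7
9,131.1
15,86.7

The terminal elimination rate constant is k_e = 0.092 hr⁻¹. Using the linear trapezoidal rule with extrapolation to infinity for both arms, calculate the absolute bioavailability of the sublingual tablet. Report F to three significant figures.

F = 0.247

Trapezoidal AUC_0→10.75 (IV):
  [0→6]: (628.3+361.8)/2 × 6 = 2970.3
  [6→7]: (361.8+330.0)/2 × 1 = 345.9
  [7→10]: (330.0+250.4)/2 × 3 = 870.6
  [10→10.25]: (250.4+244.7)/2 × 0.25 = 61.8875
  [10.25→10.75]: (244.7+233.7)/2 × 0.5 = 119.6
  Sum = 4368.2875 ng/mL·hr
IV tail: 233.7/0.092 = 2540.217; AUC_iv,0→∞ = 4368.2875 + 2540.217 = 6908.5045 ng/mL·hr
Trapezoidal AUC_0→15 (sublingual tablet):
  [0→4]: (0.0+135.4)/2 × 4 = 270.8
  [4→6]: (135.4+143.7)/2 × 2 = 279.1
  [6→9]: (143.7+131.1)/2 × 3 = 412.2
  [9→15]: (131.1+86.7)/2 × 6 = 653.4
  Sum = 1615.5 ng/mL·hr
sublingual tablet tail: 86.7/0.092 = 942.391; AUC_ev,0→∞ = 1615.5 + 942.391 = 2557.891 ng/mL·hr
F = (AUC_ev/D_ev)/(AUC_iv/D_iv) = (2557.891/375)/(6908.5045/250) = 6.82104/27.634018 = 0.2468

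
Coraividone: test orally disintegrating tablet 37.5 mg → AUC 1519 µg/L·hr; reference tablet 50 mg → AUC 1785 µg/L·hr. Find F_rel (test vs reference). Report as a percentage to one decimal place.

F_rel = (AUC_test/D_test) / (AUC_ref/D_ref)
      = (1519/37.5) / (1785/50)
      = 40.5067 / 35.7 = 1.1346 = 113.46%

F_rel = 113.5%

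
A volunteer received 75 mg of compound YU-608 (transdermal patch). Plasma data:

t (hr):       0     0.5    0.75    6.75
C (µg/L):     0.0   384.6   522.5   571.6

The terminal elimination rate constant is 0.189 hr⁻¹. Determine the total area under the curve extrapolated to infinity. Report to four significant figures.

AUC = 6516 µg/L·hr

Trapezoidal AUC_0→6.75:
  [0→0.5]: (0.0+384.6)/2 × 0.5 = 96.15
  [0.5→0.75]: (384.6+522.5)/2 × 0.25 = 113.3875
  [0.75→6.75]: (522.5+571.6)/2 × 6 = 3282.3
  Sum = 3491.8375 µg/L·hr
Extrapolated tail: C_last / k_e = 571.6 / 0.189 = 3024.339
AUC_0→∞ = 3491.8375 + 3024.339 = 6516.1765 µg/L·hr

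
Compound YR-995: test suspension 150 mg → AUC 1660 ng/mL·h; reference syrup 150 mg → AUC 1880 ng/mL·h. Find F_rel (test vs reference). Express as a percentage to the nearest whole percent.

F_rel = (AUC_test/D_test) / (AUC_ref/D_ref)
      = (1660/150) / (1880/150)
      = 11.0667 / 12.5333 = 0.8830 = 88.30%

F_rel = 88%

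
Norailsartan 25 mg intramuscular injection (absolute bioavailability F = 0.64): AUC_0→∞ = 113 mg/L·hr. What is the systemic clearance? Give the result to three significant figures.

CL = F × Dose / AUC_0→∞
   = 0.64 × 25 / 113 = 0.141593 L/hr

CL = 0.142 L/hr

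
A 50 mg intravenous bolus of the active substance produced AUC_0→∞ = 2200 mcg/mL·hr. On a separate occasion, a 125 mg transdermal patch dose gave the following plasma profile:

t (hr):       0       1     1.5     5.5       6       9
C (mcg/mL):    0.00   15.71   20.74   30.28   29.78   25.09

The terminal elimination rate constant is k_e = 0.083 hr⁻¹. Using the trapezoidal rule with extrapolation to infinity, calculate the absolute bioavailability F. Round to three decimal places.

Trapezoidal AUC_0→9 (transdermal patch):
  [0→1]: (0.00+15.71)/2 × 1 = 7.855
  [1→1.5]: (15.71+20.74)/2 × 0.5 = 9.1125
  [1.5→5.5]: (20.74+30.28)/2 × 4 = 102.04
  [5.5→6]: (30.28+29.78)/2 × 0.5 = 15.015
  [6→9]: (29.78+25.09)/2 × 3 = 82.305
  Sum = 216.3275 mcg/mL·hr
Tail: C_last/k_e = 25.09/0.083 = 302.289
AUC_0→∞ (transdermal patch) = 216.3275 + 302.289 = 518.6165 mcg/mL·hr
F = (AUC_ev/D_ev)/(AUC_iv/D_iv) = (518.6165/125)/(2200/50) = 4.148932/44 = 0.0943

F = 0.094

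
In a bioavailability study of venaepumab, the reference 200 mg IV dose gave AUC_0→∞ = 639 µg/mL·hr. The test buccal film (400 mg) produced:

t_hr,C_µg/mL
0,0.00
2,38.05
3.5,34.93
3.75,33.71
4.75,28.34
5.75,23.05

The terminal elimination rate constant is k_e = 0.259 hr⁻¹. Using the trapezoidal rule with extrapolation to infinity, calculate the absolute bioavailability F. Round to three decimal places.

Trapezoidal AUC_0→5.75 (buccal film):
  [0→2]: (0.00+38.05)/2 × 2 = 38.05
  [2→3.5]: (38.05+34.93)/2 × 1.5 = 54.735
  [3.5→3.75]: (34.93+33.71)/2 × 0.25 = 8.58
  [3.75→4.75]: (33.71+28.34)/2 × 1 = 31.025
  [4.75→5.75]: (28.34+23.05)/2 × 1 = 25.695
  Sum = 158.085 µg/mL·hr
Tail: C_last/k_e = 23.05/0.259 = 88.996
AUC_0→∞ (buccal film) = 158.085 + 88.996 = 247.081 µg/mL·hr
F = (AUC_ev/D_ev)/(AUC_iv/D_iv) = (247.081/400)/(639/200) = 0.6177025/3.195 = 0.1933

F = 0.193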